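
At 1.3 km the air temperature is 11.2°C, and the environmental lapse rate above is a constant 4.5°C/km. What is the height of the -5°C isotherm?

4.9 km

Height above start = (11.2 − (-5)) / 4.5 = 3.6 km
Altitude = 1300 m + 3600 m = 4900 m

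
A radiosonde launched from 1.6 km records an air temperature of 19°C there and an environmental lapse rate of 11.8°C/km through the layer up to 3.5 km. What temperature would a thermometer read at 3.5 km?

-3.42°C

1600 → 3500 m (environmental, 11.8°C/km): ΔT = -11.8 × 1.9 = -22.42°C → T = -3.42°C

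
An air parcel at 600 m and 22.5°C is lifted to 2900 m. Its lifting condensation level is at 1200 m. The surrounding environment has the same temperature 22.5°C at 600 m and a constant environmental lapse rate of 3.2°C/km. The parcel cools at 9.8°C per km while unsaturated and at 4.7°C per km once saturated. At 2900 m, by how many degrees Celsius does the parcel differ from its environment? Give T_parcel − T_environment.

Parcel:
  Dry to 1200 m: -9.8 × 0.6 km = -5.88°C, so T = 16.62°C.
  Saturated to 2900 m: -4.7 × 1.7 km = -7.99°C, so T = 8.63°C.
Environment:
  Environment to 2900 m: -3.2 × 2.3 km = -7.36°C, so T = 15.14°C.
T_parcel − T_env = 8.63 − 15.14 = -6.51°C

-6.51°C (parcel cooler than environment)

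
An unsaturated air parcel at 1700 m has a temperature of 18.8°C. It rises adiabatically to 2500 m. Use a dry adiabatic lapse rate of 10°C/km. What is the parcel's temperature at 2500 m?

1700–2500 m, dry adiabatic: Δz = 0.8 km ⇒ ΔT = -8°C; T = 10.8°C

10.8°C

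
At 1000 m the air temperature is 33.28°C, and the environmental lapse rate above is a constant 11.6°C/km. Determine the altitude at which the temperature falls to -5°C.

Height above start = (33.28 − (-5)) / 11.6 = 3.3 km
Altitude = 1000 m + 3300 m = 4300 m

4300 m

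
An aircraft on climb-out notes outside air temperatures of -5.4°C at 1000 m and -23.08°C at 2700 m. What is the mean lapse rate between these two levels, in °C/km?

Γ = −ΔT/Δz = (-5.4 − (-23.08)) / (2700 − 1000) m
  = 17.68°C / 1.7 km = 10.4°C/km

10.4°C/km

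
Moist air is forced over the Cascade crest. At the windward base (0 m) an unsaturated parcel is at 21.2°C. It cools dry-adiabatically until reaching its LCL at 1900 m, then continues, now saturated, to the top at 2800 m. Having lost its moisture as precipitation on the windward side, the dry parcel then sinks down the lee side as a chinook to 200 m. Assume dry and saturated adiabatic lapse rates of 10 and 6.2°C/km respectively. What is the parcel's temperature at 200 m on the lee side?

22.62°C

From 0 m to 1900 m (dry): cools by 10 × 1.9 = 19°C, giving 2.2°C.
From 1900 m to 2800 m (saturated): cools by 6.2 × 0.9 = 5.58°C, giving -3.38°C.
From 2800 m to 200 m (dry descent): warms by 10 × 2.6 = 26°C, giving 22.62°C.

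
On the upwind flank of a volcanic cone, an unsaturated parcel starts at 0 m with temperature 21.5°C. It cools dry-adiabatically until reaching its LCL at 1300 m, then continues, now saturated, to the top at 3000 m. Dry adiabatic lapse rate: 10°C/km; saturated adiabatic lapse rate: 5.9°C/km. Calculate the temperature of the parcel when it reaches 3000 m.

0 → 1300 m (dry, 10°C/km): ΔT = -10 × 1.3 = -13°C → T = 8.5°C
1300 → 3000 m (saturated, 5.9°C/km): ΔT = -5.9 × 1.7 = -10.03°C → T = -1.53°C

-1.53°C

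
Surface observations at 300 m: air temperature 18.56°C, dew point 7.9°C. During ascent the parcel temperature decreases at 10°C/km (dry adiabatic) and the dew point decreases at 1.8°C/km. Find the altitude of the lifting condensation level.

1600 m

T and T_d converge at 10 − 1.8 = 8.2°C per km
Height above start = (18.56 − 7.9) / 8.2 = 1.3 km
LCL altitude = 300 m + 1300 m = 1600 m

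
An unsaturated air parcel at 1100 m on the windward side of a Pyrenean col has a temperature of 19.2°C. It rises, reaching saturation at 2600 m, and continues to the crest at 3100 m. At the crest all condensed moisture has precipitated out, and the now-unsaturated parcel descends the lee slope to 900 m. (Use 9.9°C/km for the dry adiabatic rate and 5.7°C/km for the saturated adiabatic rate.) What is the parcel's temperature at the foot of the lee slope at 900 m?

23.28°C

1100–2600 m, dry: Δz = 1.5 km ⇒ ΔT = -14.85°C; T = 4.35°C
2600–3100 m, saturated: Δz = 0.5 km ⇒ ΔT = -2.85°C; T = 1.5°C
3100–900 m, dry descent: Δz = 2.2 km ⇒ ΔT = +21.78°C; T = 23.28°C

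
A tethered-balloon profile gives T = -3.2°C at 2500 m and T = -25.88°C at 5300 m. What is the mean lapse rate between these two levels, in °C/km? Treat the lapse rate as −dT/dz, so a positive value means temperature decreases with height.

8.1°C/km

Γ = −ΔT/Δz = (-3.2 − (-25.88)) / (5300 − 2500) m
  = 22.68°C / 2.8 km = 8.1°C/km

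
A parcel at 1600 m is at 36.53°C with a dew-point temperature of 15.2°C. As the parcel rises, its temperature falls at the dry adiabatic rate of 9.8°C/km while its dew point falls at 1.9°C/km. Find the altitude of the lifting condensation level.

4300 m

T and T_d converge at 9.8 − 1.9 = 7.9°C per km
Height above start = (36.53 − 15.2) / 7.9 = 2.7 km
LCL altitude = 1600 m + 2700 m = 4300 m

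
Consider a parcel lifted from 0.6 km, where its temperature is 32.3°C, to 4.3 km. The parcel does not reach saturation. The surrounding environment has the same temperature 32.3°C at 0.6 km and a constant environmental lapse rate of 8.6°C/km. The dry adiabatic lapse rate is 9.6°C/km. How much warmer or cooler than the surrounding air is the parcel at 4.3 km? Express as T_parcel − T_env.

Parcel:
  From 600 m to 4300 m (dry): cools by 9.6 × 3.7 = 35.52°C, giving -3.22°C.
Environment:
  From 600 m to 4300 m (environment): cools by 8.6 × 3.7 = 31.82°C, giving 0.48°C.
T_parcel − T_env = -3.22 − 0.48 = -3.7°C

-3.7°C (parcel cooler than environment)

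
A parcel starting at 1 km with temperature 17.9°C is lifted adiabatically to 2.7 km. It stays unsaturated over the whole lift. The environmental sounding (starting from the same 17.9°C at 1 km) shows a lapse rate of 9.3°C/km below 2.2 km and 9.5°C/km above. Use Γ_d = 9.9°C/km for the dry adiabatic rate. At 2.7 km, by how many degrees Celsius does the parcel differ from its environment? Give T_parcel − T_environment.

Parcel:
  From 1000 m to 2700 m (dry): cools by 9.9 × 1.7 = 16.83°C, giving 1.07°C.
Environment:
  From 1000 m to 2200 m (environment, lower layer): cools by 9.3 × 1.2 = 11.16°C, giving 6.74°C.
  From 2200 m to 2700 m (environment, upper layer): cools by 9.5 × 0.5 = 4.75°C, giving 1.99°C.
T_parcel − T_env = 1.07 − 1.99 = -0.92°C

-0.92°C (parcel cooler than environment)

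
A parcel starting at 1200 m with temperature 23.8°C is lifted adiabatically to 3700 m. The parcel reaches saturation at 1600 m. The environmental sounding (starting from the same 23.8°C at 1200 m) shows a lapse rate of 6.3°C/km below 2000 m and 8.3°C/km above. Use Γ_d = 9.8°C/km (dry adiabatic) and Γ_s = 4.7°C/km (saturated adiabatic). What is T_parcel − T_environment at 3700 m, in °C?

+5.36°C (parcel warmer than environment)

Parcel:
  Dry to 1600 m: -9.8 × 0.4 km = -3.92°C, so T = 19.88°C.
  Saturated to 3700 m: -4.7 × 2.1 km = -9.87°C, so T = 10.01°C.
Environment:
  Environment, lower layer to 2000 m: -6.3 × 0.8 km = -5.04°C, so T = 18.76°C.
  Environment, upper layer to 3700 m: -8.3 × 1.7 km = -14.11°C, so T = 4.65°C.
T_parcel − T_env = 10.01 − 4.65 = +5.36°C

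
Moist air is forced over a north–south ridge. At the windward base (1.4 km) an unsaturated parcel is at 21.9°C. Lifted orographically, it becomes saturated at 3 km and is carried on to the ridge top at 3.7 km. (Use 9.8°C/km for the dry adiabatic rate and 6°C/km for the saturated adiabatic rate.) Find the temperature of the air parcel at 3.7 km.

2.02°C

1400–3000 m, dry: Δz = 1.6 km ⇒ ΔT = -15.68°C; T = 6.22°C
3000–3700 m, saturated: Δz = 0.7 km ⇒ ΔT = -4.2°C; T = 2.02°C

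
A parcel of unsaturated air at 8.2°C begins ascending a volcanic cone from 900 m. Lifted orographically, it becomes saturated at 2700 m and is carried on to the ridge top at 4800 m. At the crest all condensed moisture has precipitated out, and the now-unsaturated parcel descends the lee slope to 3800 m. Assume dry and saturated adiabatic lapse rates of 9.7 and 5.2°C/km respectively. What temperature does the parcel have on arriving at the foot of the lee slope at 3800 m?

900 → 2700 m (dry, 9.7°C/km): ΔT = -9.7 × 1.8 = -17.46°C → T = -9.26°C
2700 → 4800 m (saturated, 5.2°C/km): ΔT = -5.2 × 2.1 = -10.92°C → T = -20.18°C
4800 → 3800 m (dry descent, 9.7°C/km): ΔT = +9.7 × 1 = +9.7°C → T = -10.48°C

-10.48°C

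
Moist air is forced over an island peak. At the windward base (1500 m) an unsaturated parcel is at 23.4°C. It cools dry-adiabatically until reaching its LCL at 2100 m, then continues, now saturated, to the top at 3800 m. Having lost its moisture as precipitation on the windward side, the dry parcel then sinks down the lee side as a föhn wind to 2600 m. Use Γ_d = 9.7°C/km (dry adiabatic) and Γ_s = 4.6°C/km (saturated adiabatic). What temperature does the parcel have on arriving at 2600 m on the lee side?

1500 → 2100 m (dry, 9.7°C/km): ΔT = -9.7 × 0.6 = -5.82°C → T = 17.58°C
2100 → 3800 m (saturated, 4.6°C/km): ΔT = -4.6 × 1.7 = -7.82°C → T = 9.76°C
3800 → 2600 m (dry descent, 9.7°C/km): ΔT = +9.7 × 1.2 = +11.64°C → T = 21.4°C

21.4°C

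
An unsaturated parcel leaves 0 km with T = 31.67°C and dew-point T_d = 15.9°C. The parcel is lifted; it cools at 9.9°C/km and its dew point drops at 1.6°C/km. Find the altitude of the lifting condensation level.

T and T_d converge at 9.9 − 1.6 = 8.3°C per km
Height above start = (31.67 − 15.9) / 8.3 = 1.9 km
LCL altitude = 0 m + 1900 m = 1900 m

1.9 km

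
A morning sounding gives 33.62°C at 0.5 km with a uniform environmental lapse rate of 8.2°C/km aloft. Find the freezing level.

4.6 km

Height above start = (33.62 − 0) / 8.2 = 4.1 km
Altitude = 500 m + 4100 m = 4600 m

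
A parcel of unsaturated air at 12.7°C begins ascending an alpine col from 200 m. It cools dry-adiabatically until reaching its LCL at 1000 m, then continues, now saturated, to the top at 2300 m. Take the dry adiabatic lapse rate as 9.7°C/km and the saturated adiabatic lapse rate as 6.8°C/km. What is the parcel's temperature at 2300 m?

-3.9°C

200 → 1000 m (dry, 9.7°C/km): ΔT = -9.7 × 0.8 = -7.76°C → T = 4.94°C
1000 → 2300 m (saturated, 6.8°C/km): ΔT = -6.8 × 1.3 = -8.84°C → T = -3.9°C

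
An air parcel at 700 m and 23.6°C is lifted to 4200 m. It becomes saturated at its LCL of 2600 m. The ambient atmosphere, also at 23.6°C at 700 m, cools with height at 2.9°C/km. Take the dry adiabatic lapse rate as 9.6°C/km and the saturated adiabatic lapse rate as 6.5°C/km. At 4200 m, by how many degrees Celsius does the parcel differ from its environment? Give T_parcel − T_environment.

Parcel:
  From 700 m to 2600 m (dry): cools by 9.6 × 1.9 = 18.24°C, giving 5.36°C.
  From 2600 m to 4200 m (saturated): cools by 6.5 × 1.6 = 10.4°C, giving -5.04°C.
Environment:
  From 700 m to 4200 m (environment): cools by 2.9 × 3.5 = 10.15°C, giving 13.45°C.
T_parcel − T_env = -5.04 − 13.45 = -18.49°C

-18.49°C (parcel cooler than environment)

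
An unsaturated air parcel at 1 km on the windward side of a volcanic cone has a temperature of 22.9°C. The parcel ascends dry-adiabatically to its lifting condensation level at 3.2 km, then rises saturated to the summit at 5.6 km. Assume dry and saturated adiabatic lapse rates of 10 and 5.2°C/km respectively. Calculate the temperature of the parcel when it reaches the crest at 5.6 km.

Dry to 3200 m: -10 × 2.2 km = -22°C, so T = 0.9°C.
Saturated to 5600 m: -5.2 × 2.4 km = -12.48°C, so T = -11.58°C.

-11.58°C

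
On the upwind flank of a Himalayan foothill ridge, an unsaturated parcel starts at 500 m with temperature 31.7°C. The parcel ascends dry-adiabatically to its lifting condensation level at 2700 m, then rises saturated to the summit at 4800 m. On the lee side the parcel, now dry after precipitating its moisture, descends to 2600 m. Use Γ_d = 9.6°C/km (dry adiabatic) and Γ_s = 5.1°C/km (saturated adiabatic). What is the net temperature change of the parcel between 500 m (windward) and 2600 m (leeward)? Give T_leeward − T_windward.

500 → 2700 m (dry, 9.6°C/km): ΔT = -9.6 × 2.2 = -21.12°C → T = 10.58°C
2700 → 4800 m (saturated, 5.1°C/km): ΔT = -5.1 × 2.1 = -10.71°C → T = -0.13°C
4800 → 2600 m (dry descent, 9.6°C/km): ΔT = +9.6 × 2.2 = +21.12°C → T = 20.99°C
Net change vs windward start: 20.99 − 31.7 = -10.71°C

-10.71°C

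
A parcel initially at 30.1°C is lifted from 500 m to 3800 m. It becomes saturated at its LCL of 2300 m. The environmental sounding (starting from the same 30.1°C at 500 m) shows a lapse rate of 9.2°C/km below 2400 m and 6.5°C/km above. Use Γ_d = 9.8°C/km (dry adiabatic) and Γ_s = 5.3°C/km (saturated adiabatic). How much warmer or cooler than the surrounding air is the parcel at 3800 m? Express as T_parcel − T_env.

Parcel:
  Dry to 2300 m: -9.8 × 1.8 km = -17.64°C, so T = 12.46°C.
  Saturated to 3800 m: -5.3 × 1.5 km = -7.95°C, so T = 4.51°C.
Environment:
  Environment, lower layer to 2400 m: -9.2 × 1.9 km = -17.48°C, so T = 12.62°C.
  Environment, upper layer to 3800 m: -6.5 × 1.4 km = -9.1°C, so T = 3.52°C.
T_parcel − T_env = 4.51 − 3.52 = +0.99°C

+0.99°C (parcel warmer than environment)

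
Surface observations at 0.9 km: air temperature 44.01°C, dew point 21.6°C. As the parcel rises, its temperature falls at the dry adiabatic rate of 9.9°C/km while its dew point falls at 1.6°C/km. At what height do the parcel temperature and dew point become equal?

3.6 km

T and T_d converge at 9.9 − 1.6 = 8.3°C per km
Height above start = (44.01 − 21.6) / 8.3 = 2.7 km
LCL altitude = 900 m + 2700 m = 3600 m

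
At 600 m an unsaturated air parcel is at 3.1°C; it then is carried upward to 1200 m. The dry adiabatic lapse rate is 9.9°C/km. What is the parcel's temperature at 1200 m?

-2.84°C

Dry adiabatic to 1200 m: -9.9 × 0.6 km = -5.94°C, so T = -2.84°C.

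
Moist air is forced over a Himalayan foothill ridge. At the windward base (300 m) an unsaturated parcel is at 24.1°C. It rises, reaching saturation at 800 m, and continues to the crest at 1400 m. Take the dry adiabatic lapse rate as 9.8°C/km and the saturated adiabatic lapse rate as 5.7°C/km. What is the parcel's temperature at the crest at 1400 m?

300 → 800 m (dry, 9.8°C/km): ΔT = -9.8 × 0.5 = -4.9°C → T = 19.2°C
800 → 1400 m (saturated, 5.7°C/km): ΔT = -5.7 × 0.6 = -3.42°C → T = 15.78°C

15.78°C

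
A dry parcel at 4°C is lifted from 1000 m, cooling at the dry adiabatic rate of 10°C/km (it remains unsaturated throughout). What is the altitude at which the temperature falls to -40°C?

Height above start = (4 − (-40)) / 10 = 4.4 km
Altitude = 1000 m + 4400 m = 5400 m

5400 m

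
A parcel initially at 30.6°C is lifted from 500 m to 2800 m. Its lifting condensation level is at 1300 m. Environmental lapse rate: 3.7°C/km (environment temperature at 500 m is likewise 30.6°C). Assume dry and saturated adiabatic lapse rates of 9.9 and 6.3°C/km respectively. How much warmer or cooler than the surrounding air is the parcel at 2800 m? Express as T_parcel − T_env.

Parcel:
  500–1300 m, dry: Δz = 0.8 km ⇒ ΔT = -7.92°C; T = 22.68°C
  1300–2800 m, saturated: Δz = 1.5 km ⇒ ΔT = -9.45°C; T = 13.23°C
Environment:
  500–2800 m, environment: Δz = 2.3 km ⇒ ΔT = -8.51°C; T = 22.09°C
T_parcel − T_env = 13.23 − 22.09 = -8.86°C

-8.86°C (parcel cooler than environment)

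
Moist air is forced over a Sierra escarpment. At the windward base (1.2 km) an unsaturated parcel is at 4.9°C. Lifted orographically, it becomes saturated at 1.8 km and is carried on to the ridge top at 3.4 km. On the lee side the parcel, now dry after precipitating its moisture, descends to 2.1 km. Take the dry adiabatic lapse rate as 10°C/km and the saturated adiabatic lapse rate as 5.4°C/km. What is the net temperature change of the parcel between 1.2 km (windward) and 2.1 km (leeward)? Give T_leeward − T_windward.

1200–1800 m, dry: Δz = 0.6 km ⇒ ΔT = -6°C; T = -1.1°C
1800–3400 m, saturated: Δz = 1.6 km ⇒ ΔT = -8.64°C; T = -9.74°C
3400–2100 m, dry descent: Δz = 1.3 km ⇒ ΔT = +13°C; T = 3.26°C
Net change vs windward start: 3.26 − 4.9 = -1.64°C

-1.64°C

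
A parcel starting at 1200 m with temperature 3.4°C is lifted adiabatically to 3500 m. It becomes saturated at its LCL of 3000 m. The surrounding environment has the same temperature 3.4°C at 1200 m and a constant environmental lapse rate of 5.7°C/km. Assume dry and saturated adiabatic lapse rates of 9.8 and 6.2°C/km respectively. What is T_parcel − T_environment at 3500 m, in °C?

-7.63°C (parcel cooler than environment)

Parcel:
  From 1200 m to 3000 m (dry): cools by 9.8 × 1.8 = 17.64°C, giving -14.24°C.
  From 3000 m to 3500 m (saturated): cools by 6.2 × 0.5 = 3.1°C, giving -17.34°C.
Environment:
  From 1200 m to 3500 m (environment): cools by 5.7 × 2.3 = 13.11°C, giving -9.71°C.
T_parcel − T_env = -17.34 − (-9.71) = -7.63°C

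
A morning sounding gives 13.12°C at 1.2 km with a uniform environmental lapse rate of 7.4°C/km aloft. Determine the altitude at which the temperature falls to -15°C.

5 km

Height above start = (13.12 − (-15)) / 7.4 = 3.8 km
Altitude = 1200 m + 3800 m = 5000 m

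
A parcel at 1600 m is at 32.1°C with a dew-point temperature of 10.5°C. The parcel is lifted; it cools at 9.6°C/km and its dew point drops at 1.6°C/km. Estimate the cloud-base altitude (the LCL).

T and T_d converge at 9.6 − 1.6 = 8°C per km
Height above start = (32.1 − 10.5) / 8 = 2.7 km
LCL altitude = 1600 m + 2700 m = 4300 m

4300 m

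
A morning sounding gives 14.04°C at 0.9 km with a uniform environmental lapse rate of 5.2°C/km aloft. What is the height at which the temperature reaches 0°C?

Height above start = (14.04 − 0) / 5.2 = 2.7 km
Altitude = 900 m + 2700 m = 3600 m

3.6 km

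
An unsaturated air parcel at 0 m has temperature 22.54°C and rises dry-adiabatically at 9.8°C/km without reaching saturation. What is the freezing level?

Height above start = (22.54 − 0) / 9.8 = 2.3 km
Altitude = 0 m + 2300 m = 2300 m

2300 m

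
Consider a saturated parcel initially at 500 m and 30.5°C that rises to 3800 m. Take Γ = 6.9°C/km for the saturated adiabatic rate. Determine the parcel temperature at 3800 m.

500 → 3800 m (saturated adiabatic, 6.9°C/km): ΔT = -6.9 × 3.3 = -22.77°C → T = 7.73°C

7.73°C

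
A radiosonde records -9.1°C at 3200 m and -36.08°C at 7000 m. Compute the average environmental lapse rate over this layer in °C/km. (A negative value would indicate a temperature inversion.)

7.1°C/km

Γ = −ΔT/Δz = (-9.1 − (-36.08)) / (7000 − 3200) m
  = 26.98°C / 3.8 km = 7.1°C/km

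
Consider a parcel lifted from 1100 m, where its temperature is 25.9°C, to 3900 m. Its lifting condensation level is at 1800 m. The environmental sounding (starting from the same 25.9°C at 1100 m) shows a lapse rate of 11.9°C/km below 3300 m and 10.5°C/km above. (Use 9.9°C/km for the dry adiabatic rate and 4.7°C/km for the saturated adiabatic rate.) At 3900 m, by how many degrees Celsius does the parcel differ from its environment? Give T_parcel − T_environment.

Parcel:
  1100 → 1800 m (dry, 9.9°C/km): ΔT = -9.9 × 0.7 = -6.93°C → T = 18.97°C
  1800 → 3900 m (saturated, 4.7°C/km): ΔT = -4.7 × 2.1 = -9.87°C → T = 9.1°C
Environment:
  1100 → 3300 m (environment, lower layer, 11.9°C/km): ΔT = -11.9 × 2.2 = -26.18°C → T = -0.28°C
  3300 → 3900 m (environment, upper layer, 10.5°C/km): ΔT = -10.5 × 0.6 = -6.3°C → T = -6.58°C
T_parcel − T_env = 9.1 − (-6.58) = +15.68°C

+15.68°C (parcel warmer than environment)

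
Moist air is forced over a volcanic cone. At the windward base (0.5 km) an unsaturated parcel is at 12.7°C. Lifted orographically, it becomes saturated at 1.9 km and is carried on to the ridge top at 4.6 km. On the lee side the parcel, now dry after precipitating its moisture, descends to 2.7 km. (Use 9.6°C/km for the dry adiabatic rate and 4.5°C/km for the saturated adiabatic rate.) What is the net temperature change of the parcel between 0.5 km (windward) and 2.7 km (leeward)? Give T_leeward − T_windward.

-7.35°C

From 500 m to 1900 m (dry): cools by 9.6 × 1.4 = 13.44°C, giving -0.74°C.
From 1900 m to 4600 m (saturated): cools by 4.5 × 2.7 = 12.15°C, giving -12.89°C.
From 4600 m to 2700 m (dry descent): warms by 9.6 × 1.9 = 18.24°C, giving 5.35°C.
Net change vs windward start: 5.35 − 12.7 = -7.35°C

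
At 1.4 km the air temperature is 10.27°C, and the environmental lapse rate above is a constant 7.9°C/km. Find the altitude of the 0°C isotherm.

2.7 km

Height above start = (10.27 − 0) / 7.9 = 1.3 km
Altitude = 1400 m + 1300 m = 2700 m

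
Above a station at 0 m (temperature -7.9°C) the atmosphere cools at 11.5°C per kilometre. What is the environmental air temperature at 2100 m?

From 0 m to 2100 m (environmental): cools by 11.5 × 2.1 = 24.15°C, giving -32.05°C.

-32.05°C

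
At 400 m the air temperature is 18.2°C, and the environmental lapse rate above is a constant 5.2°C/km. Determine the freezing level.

3900 m

Height above start = (18.2 − 0) / 5.2 = 3.5 km
Altitude = 400 m + 3500 m = 3900 m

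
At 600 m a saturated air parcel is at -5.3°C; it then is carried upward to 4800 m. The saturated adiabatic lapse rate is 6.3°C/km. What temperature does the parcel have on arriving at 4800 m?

Saturated adiabatic to 4800 m: -6.3 × 4.2 km = -26.46°C, so T = -31.76°C.

-31.76°C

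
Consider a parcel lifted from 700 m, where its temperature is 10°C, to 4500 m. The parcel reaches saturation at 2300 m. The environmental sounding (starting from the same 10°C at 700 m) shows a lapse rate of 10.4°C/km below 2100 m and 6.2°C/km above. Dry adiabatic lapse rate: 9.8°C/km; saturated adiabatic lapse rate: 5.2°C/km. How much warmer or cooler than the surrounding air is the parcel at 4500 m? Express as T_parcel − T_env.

+2.32°C (parcel warmer than environment)

Parcel:
  700 → 2300 m (dry, 9.8°C/km): ΔT = -9.8 × 1.6 = -15.68°C → T = -5.68°C
  2300 → 4500 m (saturated, 5.2°C/km): ΔT = -5.2 × 2.2 = -11.44°C → T = -17.12°C
Environment:
  700 → 2100 m (environment, lower layer, 10.4°C/km): ΔT = -10.4 × 1.4 = -14.56°C → T = -4.56°C
  2100 → 4500 m (environment, upper layer, 6.2°C/km): ΔT = -6.2 × 2.4 = -14.88°C → T = -19.44°C
T_parcel − T_env = -17.12 − (-19.44) = +2.32°C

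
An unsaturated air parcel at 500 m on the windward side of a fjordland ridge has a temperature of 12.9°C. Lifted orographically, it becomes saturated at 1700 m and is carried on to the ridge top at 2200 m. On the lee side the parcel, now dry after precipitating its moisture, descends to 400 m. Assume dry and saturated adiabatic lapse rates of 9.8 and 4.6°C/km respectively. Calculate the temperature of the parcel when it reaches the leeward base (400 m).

From 500 m to 1700 m (dry): cools by 9.8 × 1.2 = 11.76°C, giving 1.14°C.
From 1700 m to 2200 m (saturated): cools by 4.6 × 0.5 = 2.3°C, giving -1.16°C.
From 2200 m to 400 m (dry descent): warms by 9.8 × 1.8 = 17.64°C, giving 16.48°C.

16.48°C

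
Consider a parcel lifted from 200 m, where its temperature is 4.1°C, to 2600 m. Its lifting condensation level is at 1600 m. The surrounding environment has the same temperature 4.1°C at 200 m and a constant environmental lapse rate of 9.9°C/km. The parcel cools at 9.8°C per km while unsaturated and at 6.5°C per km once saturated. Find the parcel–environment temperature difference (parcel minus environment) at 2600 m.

+3.54°C (parcel warmer than environment)

Parcel:
  200–1600 m, dry: Δz = 1.4 km ⇒ ΔT = -13.72°C; T = -9.62°C
  1600–2600 m, saturated: Δz = 1 km ⇒ ΔT = -6.5°C; T = -16.12°C
Environment:
  200–2600 m, environment: Δz = 2.4 km ⇒ ΔT = -23.76°C; T = -19.66°C
T_parcel − T_env = -16.12 − (-19.66) = +3.54°C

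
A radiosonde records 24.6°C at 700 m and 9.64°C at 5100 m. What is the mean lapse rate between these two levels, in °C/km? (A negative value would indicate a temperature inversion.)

Γ = −ΔT/Δz = (24.6 − 9.64) / (5100 − 700) m
  = 14.96°C / 4.4 km = 3.4°C/km

3.4°C/km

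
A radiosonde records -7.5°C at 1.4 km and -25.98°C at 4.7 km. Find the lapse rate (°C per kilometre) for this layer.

Γ = −ΔT/Δz = (-7.5 − (-25.98)) / (4700 − 1400) m
  = 18.48°C / 3.3 km = 5.6°C/km

5.6°C/km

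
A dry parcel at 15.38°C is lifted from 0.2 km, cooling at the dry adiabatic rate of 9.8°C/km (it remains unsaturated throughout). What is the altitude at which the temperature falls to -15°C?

Height above start = (15.38 − (-15)) / 9.8 = 3.1 km
Altitude = 200 m + 3100 m = 3300 m

3.3 km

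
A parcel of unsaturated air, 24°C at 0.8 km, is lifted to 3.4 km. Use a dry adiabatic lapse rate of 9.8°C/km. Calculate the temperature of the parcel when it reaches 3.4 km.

-1.48°C

From 800 m to 3400 m (dry adiabatic): cools by 9.8 × 2.6 = 25.48°C, giving -1.48°C.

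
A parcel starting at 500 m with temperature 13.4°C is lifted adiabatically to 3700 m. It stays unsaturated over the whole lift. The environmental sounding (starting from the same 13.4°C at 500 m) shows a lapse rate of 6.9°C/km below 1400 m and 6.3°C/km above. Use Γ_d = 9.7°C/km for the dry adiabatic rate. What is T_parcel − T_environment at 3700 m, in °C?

-10.34°C (parcel cooler than environment)

Parcel:
  500–3700 m, dry: Δz = 3.2 km ⇒ ΔT = -31.04°C; T = -17.64°C
Environment:
  500–1400 m, environment, lower layer: Δz = 0.9 km ⇒ ΔT = -6.21°C; T = 7.19°C
  1400–3700 m, environment, upper layer: Δz = 2.3 km ⇒ ΔT = -14.49°C; T = -7.3°C
T_parcel − T_env = -17.64 − (-7.3) = -10.34°C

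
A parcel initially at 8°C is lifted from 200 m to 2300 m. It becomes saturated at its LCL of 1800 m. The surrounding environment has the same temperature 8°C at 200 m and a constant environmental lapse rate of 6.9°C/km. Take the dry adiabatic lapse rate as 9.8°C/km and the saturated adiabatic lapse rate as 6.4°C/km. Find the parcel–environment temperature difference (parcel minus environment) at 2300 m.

Parcel:
  Dry to 1800 m: -9.8 × 1.6 km = -15.68°C, so T = -7.68°C.
  Saturated to 2300 m: -6.4 × 0.5 km = -3.2°C, so T = -10.88°C.
Environment:
  Environment to 2300 m: -6.9 × 2.1 km = -14.49°C, so T = -6.49°C.
T_parcel − T_env = -10.88 − (-6.49) = -4.39°C

-4.39°C (parcel cooler than environment)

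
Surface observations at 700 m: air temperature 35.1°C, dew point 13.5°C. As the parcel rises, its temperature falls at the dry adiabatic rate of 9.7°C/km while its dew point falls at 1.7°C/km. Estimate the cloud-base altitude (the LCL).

T and T_d converge at 9.7 − 1.7 = 8°C per km
Height above start = (35.1 − 13.5) / 8 = 2.7 km
LCL altitude = 700 m + 2700 m = 3400 m

3400 m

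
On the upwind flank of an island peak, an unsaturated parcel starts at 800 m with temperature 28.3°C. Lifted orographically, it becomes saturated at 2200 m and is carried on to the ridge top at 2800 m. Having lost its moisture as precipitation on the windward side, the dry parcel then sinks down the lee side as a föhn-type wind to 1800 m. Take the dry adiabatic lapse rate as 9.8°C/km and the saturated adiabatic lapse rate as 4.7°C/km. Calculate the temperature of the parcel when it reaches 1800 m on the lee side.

800 → 2200 m (dry, 9.8°C/km): ΔT = -9.8 × 1.4 = -13.72°C → T = 14.58°C
2200 → 2800 m (saturated, 4.7°C/km): ΔT = -4.7 × 0.6 = -2.82°C → T = 11.76°C
2800 → 1800 m (dry descent, 9.8°C/km): ΔT = +9.8 × 1 = +9.8°C → T = 21.56°C

21.56°C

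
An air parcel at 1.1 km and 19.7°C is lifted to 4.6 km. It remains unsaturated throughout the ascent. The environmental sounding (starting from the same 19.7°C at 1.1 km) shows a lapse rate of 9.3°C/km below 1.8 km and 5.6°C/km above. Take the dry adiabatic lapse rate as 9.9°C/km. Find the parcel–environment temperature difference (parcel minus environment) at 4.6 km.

-12.46°C (parcel cooler than environment)

Parcel:
  From 1100 m to 4600 m (dry): cools by 9.9 × 3.5 = 34.65°C, giving -14.95°C.
Environment:
  From 1100 m to 1800 m (environment, lower layer): cools by 9.3 × 0.7 = 6.51°C, giving 13.19°C.
  From 1800 m to 4600 m (environment, upper layer): cools by 5.6 × 2.8 = 15.68°C, giving -2.49°C.
T_parcel − T_env = -14.95 − (-2.49) = -12.46°C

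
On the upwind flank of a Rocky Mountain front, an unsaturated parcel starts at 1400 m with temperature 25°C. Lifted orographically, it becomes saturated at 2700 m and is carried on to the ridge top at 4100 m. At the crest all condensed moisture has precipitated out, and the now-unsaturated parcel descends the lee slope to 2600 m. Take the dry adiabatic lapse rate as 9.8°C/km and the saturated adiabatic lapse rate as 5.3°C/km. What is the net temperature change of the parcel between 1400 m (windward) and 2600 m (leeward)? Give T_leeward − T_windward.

-5.46°C

Dry to 2700 m: -9.8 × 1.3 km = -12.74°C, so T = 12.26°C.
Saturated to 4100 m: -5.3 × 1.4 km = -7.42°C, so T = 4.84°C.
Dry descent to 2600 m: +9.8 × 1.5 km = +14.7°C, so T = 19.54°C.
Net change vs windward start: 19.54 − 25 = -5.46°C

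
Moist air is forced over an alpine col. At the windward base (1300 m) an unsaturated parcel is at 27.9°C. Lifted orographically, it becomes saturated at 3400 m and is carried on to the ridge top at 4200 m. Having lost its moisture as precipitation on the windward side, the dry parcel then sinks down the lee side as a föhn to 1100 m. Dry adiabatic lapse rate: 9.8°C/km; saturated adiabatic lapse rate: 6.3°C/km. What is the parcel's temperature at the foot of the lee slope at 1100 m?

1300 → 3400 m (dry, 9.8°C/km): ΔT = -9.8 × 2.1 = -20.58°C → T = 7.32°C
3400 → 4200 m (saturated, 6.3°C/km): ΔT = -6.3 × 0.8 = -5.04°C → T = 2.28°C
4200 → 1100 m (dry descent, 9.8°C/km): ΔT = +9.8 × 3.1 = +30.38°C → T = 32.66°C

32.66°C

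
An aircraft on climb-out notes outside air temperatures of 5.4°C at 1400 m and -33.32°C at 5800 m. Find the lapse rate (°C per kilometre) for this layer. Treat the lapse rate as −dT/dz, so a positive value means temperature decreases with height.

8.8°C/km

Γ = −ΔT/Δz = (5.4 − (-33.32)) / (5800 − 1400) m
  = 38.72°C / 4.4 km = 8.8°C/km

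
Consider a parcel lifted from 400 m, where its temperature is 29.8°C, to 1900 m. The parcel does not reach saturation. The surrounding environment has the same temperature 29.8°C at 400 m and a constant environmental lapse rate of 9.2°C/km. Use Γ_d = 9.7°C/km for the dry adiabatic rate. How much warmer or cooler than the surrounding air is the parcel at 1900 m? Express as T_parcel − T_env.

Parcel:
  400 → 1900 m (dry, 9.7°C/km): ΔT = -9.7 × 1.5 = -14.55°C → T = 15.25°C
Environment:
  400 → 1900 m (environment, 9.2°C/km): ΔT = -9.2 × 1.5 = -13.8°C → T = 16°C
T_parcel − T_env = 15.25 − 16 = -0.75°C

-0.75°C (parcel cooler than environment)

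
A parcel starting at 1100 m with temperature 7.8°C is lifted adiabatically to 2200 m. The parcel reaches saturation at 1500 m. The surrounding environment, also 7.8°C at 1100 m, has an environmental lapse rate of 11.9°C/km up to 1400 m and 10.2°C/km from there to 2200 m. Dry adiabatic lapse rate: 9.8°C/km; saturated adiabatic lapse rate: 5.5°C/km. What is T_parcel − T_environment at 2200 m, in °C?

Parcel:
  Dry to 1500 m: -9.8 × 0.4 km = -3.92°C, so T = 3.88°C.
  Saturated to 2200 m: -5.5 × 0.7 km = -3.85°C, so T = 0.03°C.
Environment:
  Environment, lower layer to 1400 m: -11.9 × 0.3 km = -3.57°C, so T = 4.23°C.
  Environment, upper layer to 2200 m: -10.2 × 0.8 km = -8.16°C, so T = -3.93°C.
T_parcel − T_env = 0.03 − (-3.93) = +3.96°C

+3.96°C (parcel warmer than environment)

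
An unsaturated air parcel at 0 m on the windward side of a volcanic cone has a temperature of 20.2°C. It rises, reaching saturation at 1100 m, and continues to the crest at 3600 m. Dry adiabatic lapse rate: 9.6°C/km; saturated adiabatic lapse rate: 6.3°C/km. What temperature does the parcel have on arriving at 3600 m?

-6.11°C

0 → 1100 m (dry, 9.6°C/km): ΔT = -9.6 × 1.1 = -10.56°C → T = 9.64°C
1100 → 3600 m (saturated, 6.3°C/km): ΔT = -6.3 × 2.5 = -15.75°C → T = -6.11°C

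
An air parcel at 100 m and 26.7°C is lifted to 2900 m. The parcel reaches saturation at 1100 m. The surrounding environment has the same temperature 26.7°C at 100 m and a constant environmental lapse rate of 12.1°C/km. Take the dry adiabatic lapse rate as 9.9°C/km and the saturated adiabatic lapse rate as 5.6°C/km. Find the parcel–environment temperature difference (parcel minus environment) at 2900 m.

Parcel:
  Dry to 1100 m: -9.9 × 1 km = -9.9°C, so T = 16.8°C.
  Saturated to 2900 m: -5.6 × 1.8 km = -10.08°C, so T = 6.72°C.
Environment:
  Environment to 2900 m: -12.1 × 2.8 km = -33.88°C, so T = -7.18°C.
T_parcel − T_env = 6.72 − (-7.18) = +13.9°C

+13.9°C (parcel warmer than environment)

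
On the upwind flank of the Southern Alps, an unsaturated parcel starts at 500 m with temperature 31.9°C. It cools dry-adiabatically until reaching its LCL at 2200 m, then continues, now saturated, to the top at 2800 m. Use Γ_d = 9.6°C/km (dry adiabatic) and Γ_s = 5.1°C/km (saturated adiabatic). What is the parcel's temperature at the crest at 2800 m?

500–2200 m, dry: Δz = 1.7 km ⇒ ΔT = -16.32°C; T = 15.58°C
2200–2800 m, saturated: Δz = 0.6 km ⇒ ΔT = -3.06°C; T = 12.52°C

12.52°C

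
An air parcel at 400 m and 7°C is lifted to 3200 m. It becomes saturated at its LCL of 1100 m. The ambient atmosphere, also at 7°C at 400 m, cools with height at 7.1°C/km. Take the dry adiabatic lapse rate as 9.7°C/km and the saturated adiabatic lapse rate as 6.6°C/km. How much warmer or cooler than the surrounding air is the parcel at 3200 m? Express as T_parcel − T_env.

Parcel:
  Dry to 1100 m: -9.7 × 0.7 km = -6.79°C, so T = 0.21°C.
  Saturated to 3200 m: -6.6 × 2.1 km = -13.86°C, so T = -13.65°C.
Environment:
  Environment to 3200 m: -7.1 × 2.8 km = -19.88°C, so T = -12.88°C.
T_parcel − T_env = -13.65 − (-12.88) = -0.77°C

-0.77°C (parcel cooler than environment)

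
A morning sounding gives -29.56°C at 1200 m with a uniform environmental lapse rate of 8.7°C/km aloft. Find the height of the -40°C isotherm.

Height above start = (-29.56 − (-40)) / 8.7 = 1.2 km
Altitude = 1200 m + 1200 m = 2400 m

2400 m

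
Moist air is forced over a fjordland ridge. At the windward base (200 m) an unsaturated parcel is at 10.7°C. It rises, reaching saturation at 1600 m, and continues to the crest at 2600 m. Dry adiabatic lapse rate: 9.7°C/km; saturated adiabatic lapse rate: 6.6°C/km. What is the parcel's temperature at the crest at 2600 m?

Dry to 1600 m: -9.7 × 1.4 km = -13.58°C, so T = -2.88°C.
Saturated to 2600 m: -6.6 × 1 km = -6.6°C, so T = -9.48°C.

-9.48°C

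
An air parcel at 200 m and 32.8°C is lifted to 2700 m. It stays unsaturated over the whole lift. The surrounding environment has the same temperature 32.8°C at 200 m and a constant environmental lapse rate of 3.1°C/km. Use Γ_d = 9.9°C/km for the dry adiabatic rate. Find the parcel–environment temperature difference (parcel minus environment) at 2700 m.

-17°C (parcel cooler than environment)

Parcel:
  200–2700 m, dry: Δz = 2.5 km ⇒ ΔT = -24.75°C; T = 8.05°C
Environment:
  200–2700 m, environment: Δz = 2.5 km ⇒ ΔT = -7.75°C; T = 25.05°C
T_parcel − T_env = 8.05 − 25.05 = -17°C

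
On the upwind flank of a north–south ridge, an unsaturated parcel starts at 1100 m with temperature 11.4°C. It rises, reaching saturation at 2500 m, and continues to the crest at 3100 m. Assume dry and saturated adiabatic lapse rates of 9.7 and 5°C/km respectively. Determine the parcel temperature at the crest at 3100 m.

-5.18°C

1100 → 2500 m (dry, 9.7°C/km): ΔT = -9.7 × 1.4 = -13.58°C → T = -2.18°C
2500 → 3100 m (saturated, 5°C/km): ΔT = -5 × 0.6 = -3°C → T = -5.18°C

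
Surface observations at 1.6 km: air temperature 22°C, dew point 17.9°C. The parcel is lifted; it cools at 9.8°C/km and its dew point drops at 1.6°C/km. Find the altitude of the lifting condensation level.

T and T_d converge at 9.8 − 1.6 = 8.2°C per km
Height above start = (22 − 17.9) / 8.2 = 0.5 km
LCL altitude = 1600 m + 500 m = 2100 m

2.1 km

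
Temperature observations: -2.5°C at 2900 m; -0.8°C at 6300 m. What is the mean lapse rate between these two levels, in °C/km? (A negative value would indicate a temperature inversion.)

-0.5°C/km

Γ = −ΔT/Δz = (-2.5 − (-0.8)) / (6300 − 2900) m
  = -1.7°C / 3.4 km = -0.5°C/km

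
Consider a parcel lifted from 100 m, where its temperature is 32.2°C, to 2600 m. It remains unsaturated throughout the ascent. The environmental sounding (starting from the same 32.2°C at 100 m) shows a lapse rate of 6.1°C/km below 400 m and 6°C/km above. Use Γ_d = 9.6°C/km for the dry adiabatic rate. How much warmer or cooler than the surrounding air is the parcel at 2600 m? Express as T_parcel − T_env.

Parcel:
  100–2600 m, dry: Δz = 2.5 km ⇒ ΔT = -24°C; T = 8.2°C
Environment:
  100–400 m, environment, lower layer: Δz = 0.3 km ⇒ ΔT = -1.83°C; T = 30.37°C
  400–2600 m, environment, upper layer: Δz = 2.2 km ⇒ ΔT = -13.2°C; T = 17.17°C
T_parcel − T_env = 8.2 − 17.17 = -8.97°C

-8.97°C (parcel cooler than environment)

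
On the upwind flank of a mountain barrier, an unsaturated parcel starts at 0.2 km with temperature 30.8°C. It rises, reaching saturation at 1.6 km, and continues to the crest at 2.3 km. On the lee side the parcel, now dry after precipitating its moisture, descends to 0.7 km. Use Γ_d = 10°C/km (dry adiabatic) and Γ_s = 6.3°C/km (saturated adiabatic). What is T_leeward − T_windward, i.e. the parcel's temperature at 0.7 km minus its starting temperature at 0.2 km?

-2.41°C

200 → 1600 m (dry, 10°C/km): ΔT = -10 × 1.4 = -14°C → T = 16.8°C
1600 → 2300 m (saturated, 6.3°C/km): ΔT = -6.3 × 0.7 = -4.41°C → T = 12.39°C
2300 → 700 m (dry descent, 10°C/km): ΔT = +10 × 1.6 = +16°C → T = 28.39°C
Net change vs windward start: 28.39 − 30.8 = -2.41°C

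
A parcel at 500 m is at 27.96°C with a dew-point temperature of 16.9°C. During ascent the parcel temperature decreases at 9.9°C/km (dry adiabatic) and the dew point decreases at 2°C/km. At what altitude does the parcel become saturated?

T and T_d converge at 9.9 − 2 = 7.9°C per km
Height above start = (27.96 − 16.9) / 7.9 = 1.4 km
LCL altitude = 500 m + 1400 m = 1900 m

1900 m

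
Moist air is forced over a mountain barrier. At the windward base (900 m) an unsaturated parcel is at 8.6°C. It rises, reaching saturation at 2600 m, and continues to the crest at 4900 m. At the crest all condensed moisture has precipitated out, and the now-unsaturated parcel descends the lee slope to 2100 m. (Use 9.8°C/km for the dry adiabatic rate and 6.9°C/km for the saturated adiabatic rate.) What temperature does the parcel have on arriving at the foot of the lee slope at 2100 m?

3.51°C

Dry to 2600 m: -9.8 × 1.7 km = -16.66°C, so T = -8.06°C.
Saturated to 4900 m: -6.9 × 2.3 km = -15.87°C, so T = -23.93°C.
Dry descent to 2100 m: +9.8 × 2.8 km = +27.44°C, so T = 3.51°C.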